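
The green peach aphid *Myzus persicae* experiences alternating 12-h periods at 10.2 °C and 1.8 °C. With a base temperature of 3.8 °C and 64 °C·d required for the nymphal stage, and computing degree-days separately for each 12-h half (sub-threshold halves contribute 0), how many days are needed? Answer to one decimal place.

Day half: max(0, 10.2 − 3.8) × 0.5 = 6.4 × 0.5 = 3.20 DD.
Night half: max(0, 1.8 − 3.8) × 0.5 = 0.0 × 0.5 = 0.00 DD.
Per 24 h: 3.20 DD/day.
Duration = 64 / 3.20 = 20.000 ≈ 20.0 days.

20.0 days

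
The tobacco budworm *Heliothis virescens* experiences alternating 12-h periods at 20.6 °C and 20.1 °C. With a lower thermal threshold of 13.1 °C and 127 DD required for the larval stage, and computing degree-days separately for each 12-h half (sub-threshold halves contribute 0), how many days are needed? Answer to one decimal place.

Day half: max(0, 20.6 − 13.1) × 0.5 = 7.5 × 0.5 = 3.75 DD.
Night half: max(0, 20.1 − 13.1) × 0.5 = 7.0 × 0.5 = 3.50 DD.
Per 24 h: 7.25 DD/day.
Duration = 127 / 7.25 = 17.517 ≈ 17.5 days.

17.5 days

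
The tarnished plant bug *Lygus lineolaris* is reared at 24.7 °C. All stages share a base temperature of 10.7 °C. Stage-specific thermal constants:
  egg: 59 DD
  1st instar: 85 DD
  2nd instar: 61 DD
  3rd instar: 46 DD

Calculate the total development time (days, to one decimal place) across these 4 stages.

17.9 days

Daily accumulation at 24.7 °C = 24.7 − 10.7 = 14.0 DD/day.
Total K = 59 + 85 + 61 + 46 = 251 DD.
Total duration = 251 / 14.0 = 17.929 ≈ 17.9 days.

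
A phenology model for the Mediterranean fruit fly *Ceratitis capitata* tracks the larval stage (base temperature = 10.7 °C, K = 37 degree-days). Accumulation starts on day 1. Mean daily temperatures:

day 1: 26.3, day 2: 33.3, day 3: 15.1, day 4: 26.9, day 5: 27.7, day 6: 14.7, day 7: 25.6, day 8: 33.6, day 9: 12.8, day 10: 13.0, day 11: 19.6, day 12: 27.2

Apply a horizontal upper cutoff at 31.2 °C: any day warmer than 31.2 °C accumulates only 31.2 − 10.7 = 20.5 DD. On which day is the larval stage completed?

day 3

Daily DD above 10.7 °C (capped at 20.5): 15.6, 20.5, 4.4, 16.2, 17.0, 4.0, 14.9, 20.5, 2.1, 2.3, 8.9, 16.5.
Cumulative: 15.6, 36.1, 40.5, 56.7, 73.7, 77.7, 92.6, 113.1, 115.2, 117.5, 126.4, 142.9.
The total first reaches 37 DD on day 3.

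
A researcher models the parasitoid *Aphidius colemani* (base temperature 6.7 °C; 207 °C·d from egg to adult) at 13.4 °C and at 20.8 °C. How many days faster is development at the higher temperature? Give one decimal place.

At 13.4 °C: 207 / (13.4 − 6.7) = 207 / 6.7 = 30.896 d.
At 20.8 °C: 207 / (20.8 − 6.7) = 207 / 14.1 = 14.681 d.
Difference = |30.896 − 14.681| = 16.215 ≈ 16.2 days.

16.2 days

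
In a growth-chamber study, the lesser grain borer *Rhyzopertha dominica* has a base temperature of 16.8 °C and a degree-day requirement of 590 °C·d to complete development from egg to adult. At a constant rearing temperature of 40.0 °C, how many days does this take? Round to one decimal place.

25.4 days

Daily accumulation = 40.0 − 16.8 = 23.2 DD/day.
Duration = 590 / 23.2 = 25.431 ≈ 25.4 days.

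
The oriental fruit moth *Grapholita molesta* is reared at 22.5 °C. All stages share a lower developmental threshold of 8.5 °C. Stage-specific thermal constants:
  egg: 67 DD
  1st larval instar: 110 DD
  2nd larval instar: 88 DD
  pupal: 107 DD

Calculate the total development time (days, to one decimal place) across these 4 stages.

26.6 days

Daily accumulation at 22.5 °C = 22.5 − 8.5 = 14.0 DD/day.
Total K = 67 + 110 + 88 + 107 = 372 DD.
Total duration = 372 / 14.0 = 26.571 ≈ 26.6 days.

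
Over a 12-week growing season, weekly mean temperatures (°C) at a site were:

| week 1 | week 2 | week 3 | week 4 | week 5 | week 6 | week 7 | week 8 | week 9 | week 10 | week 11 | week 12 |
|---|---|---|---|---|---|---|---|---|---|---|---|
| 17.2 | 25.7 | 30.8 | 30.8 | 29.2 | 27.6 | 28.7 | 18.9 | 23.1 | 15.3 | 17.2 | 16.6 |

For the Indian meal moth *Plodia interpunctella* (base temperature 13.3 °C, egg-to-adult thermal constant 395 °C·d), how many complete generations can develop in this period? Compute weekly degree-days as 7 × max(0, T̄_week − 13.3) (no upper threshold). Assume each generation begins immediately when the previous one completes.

Weekly DD (7 × max(0, T̄ − 13.3)): 27.3, 86.8, 122.5, 122.5, 111.3, 100.1, 107.8, 39.2, 68.6, 14.0, 27.3, 23.1.
Season total = 850.5 DD.
Complete generations = ⌊850.5 / 395⌋ = 2.

2 generations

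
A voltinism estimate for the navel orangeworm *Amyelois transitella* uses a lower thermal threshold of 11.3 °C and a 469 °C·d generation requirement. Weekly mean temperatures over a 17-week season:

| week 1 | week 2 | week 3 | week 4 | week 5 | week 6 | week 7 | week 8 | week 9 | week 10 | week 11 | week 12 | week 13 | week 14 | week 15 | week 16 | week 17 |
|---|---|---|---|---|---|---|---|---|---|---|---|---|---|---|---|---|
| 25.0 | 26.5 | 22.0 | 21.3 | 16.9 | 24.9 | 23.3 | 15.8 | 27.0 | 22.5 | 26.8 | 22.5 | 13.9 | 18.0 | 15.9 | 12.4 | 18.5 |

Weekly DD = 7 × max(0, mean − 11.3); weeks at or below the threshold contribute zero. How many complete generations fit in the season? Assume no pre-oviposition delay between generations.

2 generations

Weekly DD (7 × max(0, T̄ − 11.3)): 95.9, 106.4, 74.9, 70.0, 39.2, 95.2, 84.0, 31.5, 109.9, 78.4, 108.5, 78.4, 18.2, 46.9, 32.2, 7.7, 50.4.
Season total = 1127.7 DD.
Complete generations = ⌊1127.7 / 469⌋ = 2.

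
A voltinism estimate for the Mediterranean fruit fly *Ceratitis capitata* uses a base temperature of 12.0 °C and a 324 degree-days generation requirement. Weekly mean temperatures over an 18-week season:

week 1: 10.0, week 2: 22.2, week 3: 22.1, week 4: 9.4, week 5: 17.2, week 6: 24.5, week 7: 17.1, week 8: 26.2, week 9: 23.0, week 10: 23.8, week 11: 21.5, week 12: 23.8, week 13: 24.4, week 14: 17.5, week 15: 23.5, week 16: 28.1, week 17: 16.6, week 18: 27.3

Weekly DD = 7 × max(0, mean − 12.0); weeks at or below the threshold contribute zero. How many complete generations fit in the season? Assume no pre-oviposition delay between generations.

Weekly DD (7 × max(0, T̄ − 12.0)): 0.0, 71.4, 70.7, 0.0, 36.4, 87.5, 35.7, 99.4, 77.0, 82.6, 66.5, 82.6, 86.8, 38.5, 80.5, 112.7, 32.2, 107.1.
Season total = 1167.6 DD.
Complete generations = ⌊1167.6 / 324⌋ = 3.

3 generations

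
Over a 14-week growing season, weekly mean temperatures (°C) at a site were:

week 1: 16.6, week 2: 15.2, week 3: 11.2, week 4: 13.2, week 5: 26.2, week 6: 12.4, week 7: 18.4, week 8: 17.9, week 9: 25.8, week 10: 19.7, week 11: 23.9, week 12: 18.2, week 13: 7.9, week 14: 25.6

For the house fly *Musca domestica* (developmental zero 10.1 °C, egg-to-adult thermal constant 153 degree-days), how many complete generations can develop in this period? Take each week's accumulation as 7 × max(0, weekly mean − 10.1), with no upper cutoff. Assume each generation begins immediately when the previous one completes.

Weekly DD (7 × max(0, T̄ − 10.1)): 45.5, 35.7, 7.7, 21.7, 112.7, 16.1, 58.1, 54.6, 109.9, 67.2, 96.6, 56.7, 0.0, 108.5.
Season total = 791.0 DD.
Complete generations = ⌊791.0 / 153⌋ = 5.

5 generations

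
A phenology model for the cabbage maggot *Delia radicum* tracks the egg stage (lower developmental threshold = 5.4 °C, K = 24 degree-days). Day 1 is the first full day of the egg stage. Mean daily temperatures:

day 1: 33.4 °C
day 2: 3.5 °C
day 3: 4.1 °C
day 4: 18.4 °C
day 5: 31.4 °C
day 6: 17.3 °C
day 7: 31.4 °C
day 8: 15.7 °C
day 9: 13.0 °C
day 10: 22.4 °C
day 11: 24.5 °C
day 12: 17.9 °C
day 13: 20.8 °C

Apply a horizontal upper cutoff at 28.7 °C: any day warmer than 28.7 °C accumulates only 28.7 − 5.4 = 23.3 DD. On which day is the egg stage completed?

day 4

Daily DD above 5.4 °C (capped at 23.3): 23.3, 0.0, 0.0, 13.0, 23.3, 11.9, 23.3, 10.3, 7.6, 17.0, 19.1, 12.5, 15.4.
Cumulative: 23.3, 23.3, 23.3, 36.3, 59.6, 71.5, 94.8, 105.1, 112.7, 129.7, 148.8, 161.3, 176.7.
The total first reaches 24 DD on day 4.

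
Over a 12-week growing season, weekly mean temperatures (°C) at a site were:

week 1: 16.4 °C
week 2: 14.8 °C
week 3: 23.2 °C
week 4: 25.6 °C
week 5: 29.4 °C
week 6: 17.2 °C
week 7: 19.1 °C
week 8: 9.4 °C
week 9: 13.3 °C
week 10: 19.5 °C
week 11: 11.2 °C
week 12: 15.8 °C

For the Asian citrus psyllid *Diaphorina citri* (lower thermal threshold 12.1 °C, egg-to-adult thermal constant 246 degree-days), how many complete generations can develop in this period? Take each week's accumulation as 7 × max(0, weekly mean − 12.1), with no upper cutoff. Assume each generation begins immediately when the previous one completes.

2 generations

Weekly DD (7 × max(0, T̄ − 12.1)): 30.1, 18.9, 77.7, 94.5, 121.1, 35.7, 49.0, 0.0, 8.4, 51.8, 0.0, 25.9.
Season total = 513.1 DD.
Complete generations = ⌊513.1 / 246⌋ = 2.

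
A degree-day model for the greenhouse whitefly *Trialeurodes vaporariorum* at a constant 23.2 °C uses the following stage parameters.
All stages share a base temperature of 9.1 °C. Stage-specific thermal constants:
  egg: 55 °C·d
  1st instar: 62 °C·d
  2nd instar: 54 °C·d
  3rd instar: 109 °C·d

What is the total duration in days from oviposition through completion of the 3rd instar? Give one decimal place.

Daily accumulation at 23.2 °C = 23.2 − 9.1 = 14.1 DD/day.
Total K = 55 + 62 + 54 + 109 = 280 DD.
Total duration = 280 / 14.1 = 19.858 ≈ 19.9 days.

19.9 days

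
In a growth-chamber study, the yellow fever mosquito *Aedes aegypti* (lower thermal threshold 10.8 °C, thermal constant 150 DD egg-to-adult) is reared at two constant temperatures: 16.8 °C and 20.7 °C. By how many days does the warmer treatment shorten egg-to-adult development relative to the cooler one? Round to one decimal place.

9.8 days

At 16.8 °C: 150 / (16.8 − 10.8) = 150 / 6.0 = 25.000 d.
At 20.7 °C: 150 / (20.7 − 10.8) = 150 / 9.9 = 15.152 d.
Difference = |25.000 − 15.152| = 9.848 ≈ 9.8 days.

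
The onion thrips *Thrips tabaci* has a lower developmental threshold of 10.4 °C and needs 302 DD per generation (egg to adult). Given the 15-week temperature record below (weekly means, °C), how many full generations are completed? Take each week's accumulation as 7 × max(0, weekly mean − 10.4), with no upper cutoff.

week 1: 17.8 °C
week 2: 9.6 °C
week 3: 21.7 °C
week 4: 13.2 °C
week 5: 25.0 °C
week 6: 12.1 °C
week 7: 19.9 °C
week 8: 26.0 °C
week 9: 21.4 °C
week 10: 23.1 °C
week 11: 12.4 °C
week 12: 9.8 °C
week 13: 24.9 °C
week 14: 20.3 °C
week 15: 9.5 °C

2 generations

Weekly DD (7 × max(0, T̄ − 10.4)): 51.8, 0.0, 79.1, 19.6, 102.2, 11.9, 66.5, 109.2, 77.0, 88.9, 14.0, 0.0, 101.5, 69.3, 0.0.
Season total = 791.0 DD.
Complete generations = ⌊791.0 / 302⌋ = 2.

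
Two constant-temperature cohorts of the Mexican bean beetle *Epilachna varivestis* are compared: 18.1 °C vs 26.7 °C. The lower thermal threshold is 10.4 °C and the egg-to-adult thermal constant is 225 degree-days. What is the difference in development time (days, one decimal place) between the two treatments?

At 18.1 °C: 225 / (18.1 − 10.4) = 225 / 7.7 = 29.221 d.
At 26.7 °C: 225 / (26.7 − 10.4) = 225 / 16.3 = 13.804 d.
Difference = |29.221 − 13.804| = 15.417 ≈ 15.4 days.

15.4 days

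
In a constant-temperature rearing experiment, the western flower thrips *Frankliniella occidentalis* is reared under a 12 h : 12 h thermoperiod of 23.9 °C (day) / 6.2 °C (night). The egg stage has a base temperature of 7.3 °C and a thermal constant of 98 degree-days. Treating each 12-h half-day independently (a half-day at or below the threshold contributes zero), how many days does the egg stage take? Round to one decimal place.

11.8 days

Day half: max(0, 23.9 − 7.3) × 0.5 = 16.6 × 0.5 = 8.30 DD.
Night half: max(0, 6.2 − 7.3) × 0.5 = 0.0 × 0.5 = 0.00 DD.
Per 24 h: 8.30 DD/day.
Duration = 98 / 8.30 = 11.807 ≈ 11.8 days.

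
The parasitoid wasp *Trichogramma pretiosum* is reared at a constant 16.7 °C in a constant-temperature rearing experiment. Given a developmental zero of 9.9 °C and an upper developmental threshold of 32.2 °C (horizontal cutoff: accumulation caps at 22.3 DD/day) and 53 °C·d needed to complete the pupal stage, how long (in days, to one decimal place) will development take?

7.8 days

Daily accumulation = 16.7 − 9.9 = 6.8 DD/day.
Duration = 53 / 6.8 = 7.794 ≈ 7.8 days.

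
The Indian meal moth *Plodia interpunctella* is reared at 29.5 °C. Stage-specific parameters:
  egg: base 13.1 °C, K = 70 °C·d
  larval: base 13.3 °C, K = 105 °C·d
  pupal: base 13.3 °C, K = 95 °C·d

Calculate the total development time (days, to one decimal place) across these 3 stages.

egg: 70 / (29.5 − 13.1) = 70 / 16.4 = 4.268 d.
larval: 105 / (29.5 − 13.3) = 105 / 16.2 = 6.481 d.
pupal: 95 / (29.5 − 13.3) = 95 / 16.2 = 5.864 d.
Sum = 16.614 ≈ 16.6 days.

16.6 days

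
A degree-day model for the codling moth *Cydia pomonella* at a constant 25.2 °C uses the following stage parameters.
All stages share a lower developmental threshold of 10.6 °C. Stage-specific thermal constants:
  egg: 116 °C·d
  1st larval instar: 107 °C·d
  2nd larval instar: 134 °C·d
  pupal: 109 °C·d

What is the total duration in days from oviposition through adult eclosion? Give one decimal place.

Daily accumulation at 25.2 °C = 25.2 − 10.6 = 14.6 DD/day.
Total K = 116 + 107 + 134 + 109 = 466 DD.
Total duration = 466 / 14.6 = 31.918 ≈ 31.9 days.

31.9 days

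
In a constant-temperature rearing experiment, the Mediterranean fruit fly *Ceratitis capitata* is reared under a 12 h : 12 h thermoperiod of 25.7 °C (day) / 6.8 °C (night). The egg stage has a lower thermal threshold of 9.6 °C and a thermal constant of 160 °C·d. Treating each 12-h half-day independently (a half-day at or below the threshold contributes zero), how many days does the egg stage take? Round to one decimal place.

19.9 days

Day half: max(0, 25.7 − 9.6) × 0.5 = 16.1 × 0.5 = 8.05 DD.
Night half: max(0, 6.8 − 9.6) × 0.5 = 0.0 × 0.5 = 0.00 DD.
Per 24 h: 8.05 DD/day.
Duration = 160 / 8.05 = 19.876 ≈ 19.9 days.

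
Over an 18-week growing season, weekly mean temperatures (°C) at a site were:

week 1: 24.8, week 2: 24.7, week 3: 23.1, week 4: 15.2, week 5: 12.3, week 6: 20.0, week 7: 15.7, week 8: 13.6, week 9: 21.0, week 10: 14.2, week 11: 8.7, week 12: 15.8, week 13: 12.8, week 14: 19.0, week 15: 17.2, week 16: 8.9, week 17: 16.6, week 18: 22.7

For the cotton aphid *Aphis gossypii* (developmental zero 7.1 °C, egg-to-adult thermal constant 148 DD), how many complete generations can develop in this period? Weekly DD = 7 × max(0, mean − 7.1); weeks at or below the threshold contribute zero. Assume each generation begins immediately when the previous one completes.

Weekly DD (7 × max(0, T̄ − 7.1)): 123.9, 123.2, 112.0, 56.7, 36.4, 90.3, 60.2, 45.5, 97.3, 49.7, 11.2, 60.9, 39.9, 83.3, 70.7, 12.6, 66.5, 109.2.
Season total = 1249.5 DD.
Complete generations = ⌊1249.5 / 148⌋ = 8.

8 generations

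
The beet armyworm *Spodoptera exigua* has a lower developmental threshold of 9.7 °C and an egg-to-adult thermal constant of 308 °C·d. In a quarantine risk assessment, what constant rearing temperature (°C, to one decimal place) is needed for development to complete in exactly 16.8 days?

28.0 °C

Required daily accumulation = 308 / 16.8 = 18.333 DD/day.
T = T_base + 18.333 = 9.7 + 18.333 = 28.033 ≈ 28.0 °C.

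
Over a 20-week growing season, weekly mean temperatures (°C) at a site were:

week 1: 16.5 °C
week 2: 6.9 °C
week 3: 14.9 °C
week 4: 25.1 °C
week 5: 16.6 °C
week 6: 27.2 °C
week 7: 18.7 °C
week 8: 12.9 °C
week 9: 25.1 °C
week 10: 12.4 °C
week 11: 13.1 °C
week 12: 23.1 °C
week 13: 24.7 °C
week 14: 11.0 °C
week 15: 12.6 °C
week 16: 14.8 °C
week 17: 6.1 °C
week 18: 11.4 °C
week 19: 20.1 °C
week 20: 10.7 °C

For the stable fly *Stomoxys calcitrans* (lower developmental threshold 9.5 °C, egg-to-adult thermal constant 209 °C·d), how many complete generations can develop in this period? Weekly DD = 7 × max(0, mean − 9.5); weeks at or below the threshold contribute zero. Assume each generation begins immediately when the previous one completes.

4 generations

Weekly DD (7 × max(0, T̄ − 9.5)): 49.0, 0.0, 37.8, 109.2, 49.7, 123.9, 64.4, 23.8, 109.2, 20.3, 25.2, 95.2, 106.4, 10.5, 21.7, 37.1, 0.0, 13.3, 74.2, 8.4.
Season total = 979.3 DD.
Complete generations = ⌊979.3 / 209⌋ = 4.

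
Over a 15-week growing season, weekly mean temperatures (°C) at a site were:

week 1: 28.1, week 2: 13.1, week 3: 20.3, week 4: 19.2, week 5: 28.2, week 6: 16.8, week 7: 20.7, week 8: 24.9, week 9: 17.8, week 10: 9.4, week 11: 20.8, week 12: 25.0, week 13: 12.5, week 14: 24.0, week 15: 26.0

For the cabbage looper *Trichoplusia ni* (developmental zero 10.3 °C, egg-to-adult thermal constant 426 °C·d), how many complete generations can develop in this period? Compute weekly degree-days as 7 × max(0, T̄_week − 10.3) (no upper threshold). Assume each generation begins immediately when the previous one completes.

Weekly DD (7 × max(0, T̄ − 10.3)): 124.6, 19.6, 70.0, 62.3, 125.3, 45.5, 72.8, 102.2, 52.5, 0.0, 73.5, 102.9, 15.4, 95.9, 109.9.
Season total = 1072.4 DD.
Complete generations = ⌊1072.4 / 426⌋ = 2.

2 generations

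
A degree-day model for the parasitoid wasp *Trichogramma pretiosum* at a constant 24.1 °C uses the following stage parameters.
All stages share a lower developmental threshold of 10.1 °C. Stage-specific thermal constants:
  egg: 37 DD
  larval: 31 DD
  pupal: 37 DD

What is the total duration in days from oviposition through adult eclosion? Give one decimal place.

Daily accumulation at 24.1 °C = 24.1 − 10.1 = 14.0 DD/day.
Total K = 37 + 31 + 37 = 105 DD.
Total duration = 105 / 14.0 = 7.500 ≈ 7.5 days.

7.5 days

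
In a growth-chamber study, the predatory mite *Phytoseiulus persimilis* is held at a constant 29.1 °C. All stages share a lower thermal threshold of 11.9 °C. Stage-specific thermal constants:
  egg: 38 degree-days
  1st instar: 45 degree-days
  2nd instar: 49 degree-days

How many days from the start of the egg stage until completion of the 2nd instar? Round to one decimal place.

Daily accumulation at 29.1 °C = 29.1 − 11.9 = 17.2 DD/day.
Total K = 38 + 45 + 49 = 132 DD.
Total duration = 132 / 17.2 = 7.674 ≈ 7.7 days.

7.7 days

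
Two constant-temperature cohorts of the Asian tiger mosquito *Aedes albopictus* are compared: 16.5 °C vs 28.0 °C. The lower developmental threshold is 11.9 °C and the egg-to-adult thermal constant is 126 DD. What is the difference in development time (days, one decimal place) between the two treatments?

At 16.5 °C: 126 / (16.5 − 11.9) = 126 / 4.6 = 27.391 d.
At 28.0 °C: 126 / (28.0 − 11.9) = 126 / 16.1 = 7.826 d.
Difference = |27.391 − 7.826| = 19.565 ≈ 19.6 days.

19.6 days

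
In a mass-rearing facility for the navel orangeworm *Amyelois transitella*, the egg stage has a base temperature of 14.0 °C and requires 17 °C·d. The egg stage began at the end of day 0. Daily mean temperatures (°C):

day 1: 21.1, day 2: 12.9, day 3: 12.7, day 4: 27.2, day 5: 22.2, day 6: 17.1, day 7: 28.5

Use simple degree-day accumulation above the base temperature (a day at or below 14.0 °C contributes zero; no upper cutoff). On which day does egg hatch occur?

day 4

Daily DD above 14.0 °C: 7.1, 0.0, 0.0, 13.2, 8.2, 3.1, 14.5.
Cumulative: 7.1, 7.1, 7.1, 20.3, 28.5, 31.6, 46.1.
The total first reaches 17 DD on day 4.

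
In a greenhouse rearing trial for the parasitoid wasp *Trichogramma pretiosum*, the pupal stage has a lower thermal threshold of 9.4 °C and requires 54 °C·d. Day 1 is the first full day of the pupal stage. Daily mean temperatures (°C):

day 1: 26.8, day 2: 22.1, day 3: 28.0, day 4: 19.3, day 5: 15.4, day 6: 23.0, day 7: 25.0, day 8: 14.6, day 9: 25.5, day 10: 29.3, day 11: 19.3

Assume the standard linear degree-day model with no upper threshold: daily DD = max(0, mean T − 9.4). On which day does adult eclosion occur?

day 4

Daily DD above 9.4 °C: 17.4, 12.7, 18.6, 9.9, 6.0, 13.6, 15.6, 5.2, 16.1, 19.9, 9.9.
Cumulative: 17.4, 30.1, 48.7, 58.6, 64.6, 78.2, 93.8, 99.0, 115.1, 135.0, 144.9.
The total first reaches 54 DD on day 4.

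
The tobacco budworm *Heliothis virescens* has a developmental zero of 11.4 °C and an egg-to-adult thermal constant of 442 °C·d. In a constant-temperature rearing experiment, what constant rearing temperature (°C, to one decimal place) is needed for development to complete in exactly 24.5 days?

Required daily accumulation = 442 / 24.5 = 18.041 DD/day.
T = T_base + 18.041 = 11.4 + 18.041 = 29.441 ≈ 29.4 °C.

29.4 °C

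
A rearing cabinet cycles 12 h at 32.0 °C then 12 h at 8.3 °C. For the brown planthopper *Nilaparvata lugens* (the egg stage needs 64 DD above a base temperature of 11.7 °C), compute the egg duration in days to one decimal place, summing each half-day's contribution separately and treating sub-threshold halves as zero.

6.3 days

Day half: max(0, 32.0 − 11.7) × 0.5 = 20.3 × 0.5 = 10.15 DD.
Night half: max(0, 8.3 − 11.7) × 0.5 = 0.0 × 0.5 = 0.00 DD.
Per 24 h: 10.15 DD/day.
Duration = 64 / 10.15 = 6.305 ≈ 6.3 days.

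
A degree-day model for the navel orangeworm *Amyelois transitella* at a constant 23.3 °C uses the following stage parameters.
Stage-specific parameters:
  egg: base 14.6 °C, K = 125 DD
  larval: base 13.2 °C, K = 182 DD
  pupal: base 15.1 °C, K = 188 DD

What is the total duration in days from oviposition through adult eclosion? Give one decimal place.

egg: 125 / (23.3 − 14.6) = 125 / 8.7 = 14.368 d.
larval: 182 / (23.3 − 13.2) = 182 / 10.1 = 18.020 d.
pupal: 188 / (23.3 − 15.1) = 188 / 8.2 = 22.927 d.
Sum = 55.314 ≈ 55.3 days.

55.3 days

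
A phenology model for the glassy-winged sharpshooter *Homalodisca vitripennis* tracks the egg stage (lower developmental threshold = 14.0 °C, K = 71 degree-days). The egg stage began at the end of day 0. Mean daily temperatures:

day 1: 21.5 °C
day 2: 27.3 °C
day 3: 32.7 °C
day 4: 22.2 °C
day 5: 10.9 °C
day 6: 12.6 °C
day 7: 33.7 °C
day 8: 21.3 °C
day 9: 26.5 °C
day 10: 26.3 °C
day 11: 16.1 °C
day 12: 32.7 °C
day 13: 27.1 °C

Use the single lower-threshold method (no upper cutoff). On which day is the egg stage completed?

day 8

Daily DD above 14.0 °C: 7.5, 13.3, 18.7, 8.2, 0.0, 0.0, 19.7, 7.3, 12.5, 12.3, 2.1, 18.7, 13.1.
Cumulative: 7.5, 20.8, 39.5, 47.7, 47.7, 47.7, 67.4, 74.7, 87.2, 99.5, 101.6, 120.3, 133.4.
The total first reaches 71 DD on day 8.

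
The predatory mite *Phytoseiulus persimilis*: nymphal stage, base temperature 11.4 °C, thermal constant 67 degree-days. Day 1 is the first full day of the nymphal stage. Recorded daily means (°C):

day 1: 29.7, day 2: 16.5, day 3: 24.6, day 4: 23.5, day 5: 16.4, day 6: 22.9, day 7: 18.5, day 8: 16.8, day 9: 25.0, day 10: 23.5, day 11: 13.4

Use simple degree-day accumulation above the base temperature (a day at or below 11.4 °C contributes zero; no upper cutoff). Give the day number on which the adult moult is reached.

day 7

Daily DD above 11.4 °C: 18.3, 5.1, 13.2, 12.1, 5.0, 11.5, 7.1, 5.4, 13.6, 12.1, 2.0.
Cumulative: 18.3, 23.4, 36.6, 48.7, 53.7, 65.2, 72.3, 77.7, 91.3, 103.4, 105.4.
The total first reaches 67 DD on day 7.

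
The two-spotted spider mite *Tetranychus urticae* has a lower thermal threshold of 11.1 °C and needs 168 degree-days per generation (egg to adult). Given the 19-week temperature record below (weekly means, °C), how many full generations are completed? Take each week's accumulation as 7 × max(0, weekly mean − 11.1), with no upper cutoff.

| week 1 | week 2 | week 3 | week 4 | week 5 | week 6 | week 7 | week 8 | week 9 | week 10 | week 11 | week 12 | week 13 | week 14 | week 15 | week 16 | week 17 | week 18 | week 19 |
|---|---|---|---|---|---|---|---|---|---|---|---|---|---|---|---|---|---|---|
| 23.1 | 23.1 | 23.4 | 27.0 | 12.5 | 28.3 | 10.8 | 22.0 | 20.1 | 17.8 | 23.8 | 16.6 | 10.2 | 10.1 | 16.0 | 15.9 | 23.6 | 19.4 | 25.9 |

6 generations

Weekly DD (7 × max(0, T̄ − 11.1)): 84.0, 84.0, 86.1, 111.3, 9.8, 120.4, 0.0, 76.3, 63.0, 46.9, 88.9, 38.5, 0.0, 0.0, 34.3, 33.6, 87.5, 58.1, 103.6.
Season total = 1126.3 DD.
Complete generations = ⌊1126.3 / 168⌋ = 6.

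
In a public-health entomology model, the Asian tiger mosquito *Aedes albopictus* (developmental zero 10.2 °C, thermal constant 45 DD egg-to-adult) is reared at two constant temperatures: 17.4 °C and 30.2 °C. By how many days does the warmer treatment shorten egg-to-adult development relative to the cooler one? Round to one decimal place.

At 17.4 °C: 45 / (17.4 − 10.2) = 45 / 7.2 = 6.250 d.
At 30.2 °C: 45 / (30.2 − 10.2) = 45 / 20.0 = 2.250 d.
Difference = |6.250 − 2.250| = 4.000 ≈ 4.0 days.

4.0 days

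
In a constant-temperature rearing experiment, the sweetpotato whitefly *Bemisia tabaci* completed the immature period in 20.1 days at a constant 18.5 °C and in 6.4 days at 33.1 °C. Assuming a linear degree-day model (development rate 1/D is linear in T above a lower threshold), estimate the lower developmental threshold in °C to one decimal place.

11.7 °C

Linear rate model ⇒ the product D·(T − T_b) is constant across temperatures.
20.1·(18.5 − T_b) = 6.4·(33.1 − T_b)
T_b = (20.1·18.5 − 6.4·33.1) / (20.1 − 6.4) = 160.01 / 13.7 = 11.680 °C ≈ 11.7 °C.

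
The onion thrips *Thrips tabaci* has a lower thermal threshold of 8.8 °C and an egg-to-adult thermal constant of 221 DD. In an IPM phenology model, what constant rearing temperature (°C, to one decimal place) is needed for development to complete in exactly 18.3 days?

Required daily accumulation = 221 / 18.3 = 12.077 DD/day.
T = T_base + 12.077 = 8.8 + 12.077 = 20.877 ≈ 20.9 °C.

20.9 °C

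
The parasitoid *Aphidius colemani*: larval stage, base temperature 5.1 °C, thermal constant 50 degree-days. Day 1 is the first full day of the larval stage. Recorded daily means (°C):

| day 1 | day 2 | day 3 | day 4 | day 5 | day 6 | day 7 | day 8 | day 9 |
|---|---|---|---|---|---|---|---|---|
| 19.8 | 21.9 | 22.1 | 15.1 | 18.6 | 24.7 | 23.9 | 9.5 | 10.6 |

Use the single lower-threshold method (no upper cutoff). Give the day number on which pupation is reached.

Daily DD above 5.1 °C: 14.7, 16.8, 17.0, 10.0, 13.5, 19.6, 18.8, 4.4, 5.5.
Cumulative: 14.7, 31.5, 48.5, 58.5, 72.0, 91.6, 110.4, 114.8, 120.3.
The total first reaches 50 DD on day 4.

day 4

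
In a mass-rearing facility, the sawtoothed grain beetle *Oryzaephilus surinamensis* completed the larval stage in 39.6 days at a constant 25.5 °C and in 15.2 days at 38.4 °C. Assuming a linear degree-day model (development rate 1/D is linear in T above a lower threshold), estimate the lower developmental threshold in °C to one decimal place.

Equal thermal constants: D₁(T₁ − T_b) = D₂(T₂ − T_b).
39.6·(25.5 − T_b) = 15.2·(38.4 − T_b)
T_b = (39.6·25.5 − 15.2·38.4) / (39.6 − 15.2) = 426.12 / 24.4 = 17.464 °C ≈ 17.5 °C.

17.5 °C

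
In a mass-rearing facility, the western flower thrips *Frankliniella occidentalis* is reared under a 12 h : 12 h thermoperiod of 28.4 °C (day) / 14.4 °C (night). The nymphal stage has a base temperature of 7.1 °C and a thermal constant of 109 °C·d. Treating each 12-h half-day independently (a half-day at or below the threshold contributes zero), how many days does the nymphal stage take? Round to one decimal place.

7.6 days

Day half: max(0, 28.4 − 7.1) × 0.5 = 21.3 × 0.5 = 10.65 DD.
Night half: max(0, 14.4 − 7.1) × 0.5 = 7.3 × 0.5 = 3.65 DD.
Per 24 h: 14.30 DD/day.
Duration = 109 / 14.30 = 7.622 ≈ 7.6 days.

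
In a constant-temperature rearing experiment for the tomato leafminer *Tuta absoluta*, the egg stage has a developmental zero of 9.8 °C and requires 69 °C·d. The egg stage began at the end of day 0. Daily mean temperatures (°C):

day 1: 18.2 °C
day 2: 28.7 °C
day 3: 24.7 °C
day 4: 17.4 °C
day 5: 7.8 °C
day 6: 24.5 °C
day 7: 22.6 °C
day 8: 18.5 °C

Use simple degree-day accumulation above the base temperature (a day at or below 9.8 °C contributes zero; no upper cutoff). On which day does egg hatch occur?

Daily DD above 9.8 °C: 8.4, 18.9, 14.9, 7.6, 0.0, 14.7, 12.8, 8.7.
Cumulative: 8.4, 27.3, 42.2, 49.8, 49.8, 64.5, 77.3, 86.0.
The total first reaches 69 DD on day 7.

day 7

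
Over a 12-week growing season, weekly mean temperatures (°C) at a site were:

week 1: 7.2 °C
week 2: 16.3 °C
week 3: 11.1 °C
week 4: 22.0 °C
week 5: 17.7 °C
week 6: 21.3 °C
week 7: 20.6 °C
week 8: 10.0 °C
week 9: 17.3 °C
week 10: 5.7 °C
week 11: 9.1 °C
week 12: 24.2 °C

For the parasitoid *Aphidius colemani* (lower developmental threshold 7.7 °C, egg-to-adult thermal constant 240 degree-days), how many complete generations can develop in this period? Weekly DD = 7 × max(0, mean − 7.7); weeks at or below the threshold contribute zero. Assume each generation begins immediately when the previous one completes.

Weekly DD (7 × max(0, T̄ − 7.7)): 0.0, 60.2, 23.8, 100.1, 70.0, 95.2, 90.3, 16.1, 67.2, 0.0, 9.8, 115.5.
Season total = 648.2 DD.
Complete generations = ⌊648.2 / 240⌋ = 2.

2 generations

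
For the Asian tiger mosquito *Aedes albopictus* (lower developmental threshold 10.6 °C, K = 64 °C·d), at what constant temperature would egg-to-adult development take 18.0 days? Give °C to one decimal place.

Required daily accumulation = 64 / 18.0 = 3.556 DD/day.
T = T_base + 3.556 = 10.6 + 3.556 = 14.156 ≈ 14.2 °C.

14.2 °C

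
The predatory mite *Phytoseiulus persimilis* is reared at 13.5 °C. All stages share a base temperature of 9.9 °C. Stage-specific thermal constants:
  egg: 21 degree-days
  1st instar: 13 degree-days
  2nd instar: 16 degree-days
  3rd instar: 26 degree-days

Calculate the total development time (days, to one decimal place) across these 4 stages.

21.1 days

Daily accumulation at 13.5 °C = 13.5 − 9.9 = 3.6 DD/day.
Total K = 21 + 13 + 16 + 26 = 76 DD.
Total duration = 76 / 3.6 = 21.111 ≈ 21.1 days.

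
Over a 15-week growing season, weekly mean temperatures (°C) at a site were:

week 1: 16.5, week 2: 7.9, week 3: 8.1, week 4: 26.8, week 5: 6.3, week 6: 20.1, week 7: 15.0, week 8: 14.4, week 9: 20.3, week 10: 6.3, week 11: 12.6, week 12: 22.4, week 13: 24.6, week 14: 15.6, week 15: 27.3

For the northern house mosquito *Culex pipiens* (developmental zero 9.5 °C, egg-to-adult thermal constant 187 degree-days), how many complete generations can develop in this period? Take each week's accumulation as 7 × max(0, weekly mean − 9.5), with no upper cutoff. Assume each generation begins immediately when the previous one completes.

Weekly DD (7 × max(0, T̄ − 9.5)): 49.0, 0.0, 0.0, 121.1, 0.0, 74.2, 38.5, 34.3, 75.6, 0.0, 21.7, 90.3, 105.7, 42.7, 124.6.
Season total = 777.7 DD.
Complete generations = ⌊777.7 / 187⌋ = 4.

4 generations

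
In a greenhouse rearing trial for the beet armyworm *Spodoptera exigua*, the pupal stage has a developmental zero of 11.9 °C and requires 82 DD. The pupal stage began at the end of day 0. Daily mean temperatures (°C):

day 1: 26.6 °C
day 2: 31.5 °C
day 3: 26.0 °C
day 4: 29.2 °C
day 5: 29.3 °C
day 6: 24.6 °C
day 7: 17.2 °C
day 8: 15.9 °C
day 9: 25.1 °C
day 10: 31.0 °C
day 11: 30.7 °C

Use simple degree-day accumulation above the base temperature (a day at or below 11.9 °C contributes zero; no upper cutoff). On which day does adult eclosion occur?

Daily DD above 11.9 °C: 14.7, 19.6, 14.1, 17.3, 17.4, 12.7, 5.3, 4.0, 13.2, 19.1, 18.8.
Cumulative: 14.7, 34.3, 48.4, 65.7, 83.1, 95.8, 101.1, 105.1, 118.3, 137.4, 156.2.
The total first reaches 82 DD on day 5.

day 5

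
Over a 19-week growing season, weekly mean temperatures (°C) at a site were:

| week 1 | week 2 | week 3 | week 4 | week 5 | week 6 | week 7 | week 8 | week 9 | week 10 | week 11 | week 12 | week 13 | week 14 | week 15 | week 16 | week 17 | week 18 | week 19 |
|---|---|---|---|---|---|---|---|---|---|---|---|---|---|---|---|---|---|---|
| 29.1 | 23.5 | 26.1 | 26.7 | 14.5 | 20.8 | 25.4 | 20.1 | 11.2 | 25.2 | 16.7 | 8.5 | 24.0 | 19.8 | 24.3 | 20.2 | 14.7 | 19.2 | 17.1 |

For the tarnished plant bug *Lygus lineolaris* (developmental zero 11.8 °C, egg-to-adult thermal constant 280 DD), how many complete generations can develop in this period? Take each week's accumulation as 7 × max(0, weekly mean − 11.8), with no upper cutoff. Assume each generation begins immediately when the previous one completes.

Weekly DD (7 × max(0, T̄ − 11.8)): 121.1, 81.9, 100.1, 104.3, 18.9, 63.0, 95.2, 58.1, 0.0, 93.8, 34.3, 0.0, 85.4, 56.0, 87.5, 58.8, 20.3, 51.8, 37.1.
Season total = 1167.6 DD.
Complete generations = ⌊1167.6 / 280⌋ = 4.

4 generations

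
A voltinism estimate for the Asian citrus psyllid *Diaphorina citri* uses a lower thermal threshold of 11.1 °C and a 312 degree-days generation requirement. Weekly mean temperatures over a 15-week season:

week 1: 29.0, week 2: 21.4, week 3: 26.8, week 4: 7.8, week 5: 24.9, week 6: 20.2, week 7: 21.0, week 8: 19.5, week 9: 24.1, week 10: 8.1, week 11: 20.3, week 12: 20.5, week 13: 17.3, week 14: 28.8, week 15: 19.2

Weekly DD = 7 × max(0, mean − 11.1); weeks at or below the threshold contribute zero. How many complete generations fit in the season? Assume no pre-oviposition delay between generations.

3 generations

Weekly DD (7 × max(0, T̄ − 11.1)): 125.3, 72.1, 109.9, 0.0, 96.6, 63.7, 69.3, 58.8, 91.0, 0.0, 64.4, 65.8, 43.4, 123.9, 56.7.
Season total = 1040.9 DD.
Complete generations = ⌊1040.9 / 312⌋ = 3.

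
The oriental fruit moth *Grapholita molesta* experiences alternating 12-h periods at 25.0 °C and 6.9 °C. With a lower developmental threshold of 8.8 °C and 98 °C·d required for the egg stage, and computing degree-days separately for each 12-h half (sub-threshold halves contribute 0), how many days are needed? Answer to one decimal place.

12.1 days

Day half: max(0, 25.0 − 8.8) × 0.5 = 16.2 × 0.5 = 8.10 DD.
Night half: max(0, 6.9 − 8.8) × 0.5 = 0.0 × 0.5 = 0.00 DD.
Per 24 h: 8.10 DD/day.
Duration = 98 / 8.10 = 12.099 ≈ 12.1 days.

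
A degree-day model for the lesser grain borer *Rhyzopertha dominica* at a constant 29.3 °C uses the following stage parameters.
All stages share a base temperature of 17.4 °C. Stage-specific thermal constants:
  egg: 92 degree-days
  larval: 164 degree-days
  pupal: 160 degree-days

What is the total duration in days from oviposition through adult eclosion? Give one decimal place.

Daily accumulation at 29.3 °C = 29.3 − 17.4 = 11.9 DD/day.
Total K = 92 + 164 + 160 = 416 DD.
Total duration = 416 / 11.9 = 34.958 ≈ 35.0 days.

35.0 days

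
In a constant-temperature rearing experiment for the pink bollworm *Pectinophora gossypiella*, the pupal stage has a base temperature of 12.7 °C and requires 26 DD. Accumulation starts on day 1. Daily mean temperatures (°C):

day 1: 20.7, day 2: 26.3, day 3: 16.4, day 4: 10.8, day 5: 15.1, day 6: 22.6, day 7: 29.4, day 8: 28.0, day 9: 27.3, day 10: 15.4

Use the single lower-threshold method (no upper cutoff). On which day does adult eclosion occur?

Daily DD above 12.7 °C: 8.0, 13.6, 3.7, 0.0, 2.4, 9.9, 16.7, 15.3, 14.6, 2.7.
Cumulative: 8.0, 21.6, 25.3, 25.3, 27.7, 37.6, 54.3, 69.6, 84.2, 86.9.
The total first reaches 26 DD on day 5.

day 5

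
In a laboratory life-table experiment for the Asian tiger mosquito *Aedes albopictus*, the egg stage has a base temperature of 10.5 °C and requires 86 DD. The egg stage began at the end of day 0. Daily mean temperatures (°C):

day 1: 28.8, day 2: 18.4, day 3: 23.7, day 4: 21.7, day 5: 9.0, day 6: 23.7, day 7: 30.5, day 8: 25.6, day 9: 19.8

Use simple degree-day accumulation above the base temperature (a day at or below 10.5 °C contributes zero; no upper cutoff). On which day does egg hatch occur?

day 8

Daily DD above 10.5 °C: 18.3, 7.9, 13.2, 11.2, 0.0, 13.2, 20.0, 15.1, 9.3.
Cumulative: 18.3, 26.2, 39.4, 50.6, 50.6, 63.8, 83.8, 98.9, 108.2.
The total first reaches 86 DD on day 8.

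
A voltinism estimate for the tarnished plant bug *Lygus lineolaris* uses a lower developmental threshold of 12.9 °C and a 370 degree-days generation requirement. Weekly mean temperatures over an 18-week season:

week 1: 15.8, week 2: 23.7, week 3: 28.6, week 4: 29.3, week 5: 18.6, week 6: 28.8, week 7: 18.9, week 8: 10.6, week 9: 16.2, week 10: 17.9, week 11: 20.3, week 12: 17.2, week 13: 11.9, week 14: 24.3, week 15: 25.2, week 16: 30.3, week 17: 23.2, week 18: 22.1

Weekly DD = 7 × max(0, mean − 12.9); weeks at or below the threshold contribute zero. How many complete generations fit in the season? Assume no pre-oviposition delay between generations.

Weekly DD (7 × max(0, T̄ − 12.9)): 20.3, 75.6, 109.9, 114.8, 39.9, 111.3, 42.0, 0.0, 23.1, 35.0, 51.8, 30.1, 0.0, 79.8, 86.1, 121.8, 72.1, 64.4.
Season total = 1078.0 DD.
Complete generations = ⌊1078.0 / 370⌋ = 2.

2 generations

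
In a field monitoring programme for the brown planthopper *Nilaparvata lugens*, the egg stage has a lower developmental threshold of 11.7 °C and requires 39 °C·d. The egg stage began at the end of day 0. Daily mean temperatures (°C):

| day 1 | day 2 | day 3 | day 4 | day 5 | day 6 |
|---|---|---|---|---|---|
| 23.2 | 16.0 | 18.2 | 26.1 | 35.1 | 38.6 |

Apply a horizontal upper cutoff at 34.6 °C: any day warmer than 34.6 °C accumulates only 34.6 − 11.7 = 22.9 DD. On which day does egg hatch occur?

Daily DD above 11.7 °C (capped at 22.9): 11.5, 4.3, 6.5, 14.4, 22.9, 22.9.
Cumulative: 11.5, 15.8, 22.3, 36.7, 59.6, 82.5.
The total first reaches 39 DD on day 5.

day 5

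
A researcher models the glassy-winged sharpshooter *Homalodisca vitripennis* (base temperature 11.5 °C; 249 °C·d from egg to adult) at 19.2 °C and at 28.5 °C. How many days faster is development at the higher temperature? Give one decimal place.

17.7 days

At 19.2 °C: 249 / (19.2 − 11.5) = 249 / 7.7 = 32.338 d.
At 28.5 °C: 249 / (28.5 − 11.5) = 249 / 17.0 = 14.647 d.
Difference = |32.338 − 14.647| = 17.691 ≈ 17.7 days.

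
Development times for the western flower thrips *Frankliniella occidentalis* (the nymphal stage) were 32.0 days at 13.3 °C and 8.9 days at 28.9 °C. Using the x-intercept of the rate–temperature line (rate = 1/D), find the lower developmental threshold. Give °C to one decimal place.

7.3 °C

Under the model K = D·(T − T_b), so D₁·(T₁ − T_b) = D₂·(T₂ − T_b).
32.0·(13.3 − T_b) = 8.9·(28.9 − T_b)
T_b = (32.0·13.3 − 8.9·28.9) / (32.0 − 8.9) = 168.39 / 23.1 = 7.290 °C ≈ 7.3 °C.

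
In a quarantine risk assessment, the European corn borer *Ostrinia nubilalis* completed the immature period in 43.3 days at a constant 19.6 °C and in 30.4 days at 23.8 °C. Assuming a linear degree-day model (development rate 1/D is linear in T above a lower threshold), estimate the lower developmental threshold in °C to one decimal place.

9.7 °C

Linear rate model ⇒ the product D·(T − T_b) is constant across temperatures.
43.3·(19.6 − T_b) = 30.4·(23.8 − T_b)
T_b = (43.3·19.6 − 30.4·23.8) / (43.3 − 30.4) = 125.16 / 12.9 = 9.702 °C ≈ 9.7 °C.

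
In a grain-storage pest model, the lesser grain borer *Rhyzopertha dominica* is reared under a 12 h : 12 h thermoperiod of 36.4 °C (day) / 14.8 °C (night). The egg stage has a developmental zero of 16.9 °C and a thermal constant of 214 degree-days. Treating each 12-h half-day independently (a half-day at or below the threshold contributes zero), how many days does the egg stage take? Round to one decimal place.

21.9 days

Day half: max(0, 36.4 − 16.9) × 0.5 = 19.5 × 0.5 = 9.75 DD.
Night half: max(0, 14.8 − 16.9) × 0.5 = 0.0 × 0.5 = 0.00 DD.
Per 24 h: 9.75 DD/day.
Duration = 214 / 9.75 = 21.949 ≈ 21.9 days.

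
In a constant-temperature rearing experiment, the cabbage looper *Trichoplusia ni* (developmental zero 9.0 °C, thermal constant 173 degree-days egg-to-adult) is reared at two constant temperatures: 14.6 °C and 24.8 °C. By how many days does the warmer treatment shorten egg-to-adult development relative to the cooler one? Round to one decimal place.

19.9 days

At 14.6 °C: 173 / (14.6 − 9.0) = 173 / 5.6 = 30.893 d.
At 24.8 °C: 173 / (24.8 − 9.0) = 173 / 15.8 = 10.949 d.
Difference = |30.893 − 10.949| = 19.943 ≈ 19.9 days.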